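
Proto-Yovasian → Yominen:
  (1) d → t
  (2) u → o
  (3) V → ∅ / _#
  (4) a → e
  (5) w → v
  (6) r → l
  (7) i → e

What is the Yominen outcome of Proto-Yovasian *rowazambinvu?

lovezembenv

Yominen: *rowazambinvu > rowazambinvo > rowazambinv > rowezembinv > rovezembinv > lovezembinv > lovezembenv  (by vowel merger, apocope, vowel merger, unconditioned shift, unconditioned shift, vowel merger)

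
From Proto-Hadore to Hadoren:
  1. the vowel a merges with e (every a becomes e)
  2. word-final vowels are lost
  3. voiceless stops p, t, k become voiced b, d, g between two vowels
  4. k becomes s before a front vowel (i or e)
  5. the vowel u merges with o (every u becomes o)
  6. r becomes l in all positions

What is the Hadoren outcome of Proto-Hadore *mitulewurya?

Hadoren: *mitulewurya
  mitulewurya → mitulewurye   [vowel merger]
  mitulewurye → mitulewury   [apocope]
  mitulewury → midulewury   [intervocalic voicing]
  midulewury (rule 4 does not apply)
  midulewury → midolewory   [vowel merger]
  midolewory → midolewoly   [unconditioned shift]
  giving Hadoren midolewoly.

midolewoly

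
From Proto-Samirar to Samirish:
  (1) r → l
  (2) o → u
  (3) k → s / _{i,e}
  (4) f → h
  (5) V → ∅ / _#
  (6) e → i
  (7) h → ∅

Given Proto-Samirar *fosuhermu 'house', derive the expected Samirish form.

usuilm

Samirish: *fosuhermu
  fosuhermu → fosuhelmu   [unconditioned shift]
  fosuhelmu → fusuhelmu   [vowel merger]
  fusuhelmu (rule 3 does not apply)
  fusuhelmu → husuhelmu   [unconditioned shift]
  husuhelmu → husuhelm   [apocope]
  husuhelm → husuhilm   [vowel merger]
  husuhilm → usuilm   [h-loss]
  giving Samirish usuilm.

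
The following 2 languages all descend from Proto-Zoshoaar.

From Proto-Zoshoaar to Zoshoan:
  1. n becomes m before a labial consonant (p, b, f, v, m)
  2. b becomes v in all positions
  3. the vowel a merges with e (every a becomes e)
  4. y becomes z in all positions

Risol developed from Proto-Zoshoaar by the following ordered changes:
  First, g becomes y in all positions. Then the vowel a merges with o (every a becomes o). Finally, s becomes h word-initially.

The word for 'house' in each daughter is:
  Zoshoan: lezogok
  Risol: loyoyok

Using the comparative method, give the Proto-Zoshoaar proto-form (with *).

Position 5: Zoshoan has g, Risol has y. Zoshoan preserves g here (none of its changes turn any other segment into g), so the proto-segment is *g.
Position 2: Zoshoan has e, Risol has o. Taking the neighbouring segments as reconstructed: Zoshoan e could go back to *a or *e; Risol o could go back to *a or *o — the one source consistent with every daughter is *a.
This points to *layogok. Verify forward in each daughter:
Zoshoan: *layogok
  layogok (rule 1 does not apply)
  layogok (rule 2 does not apply)
  layogok → leyogok   [vowel merger]
  leyogok → lezogok   [unconditioned shift]
  giving Zoshoan lezogok.
Risol: *layogok
  layogok → layoyok   [unconditioned shift]
  layoyok → loyoyok   [vowel merger]
  loyoyok (rule 3 does not apply)
  giving Risol loyoyok.
Only *layogok yields all of Zoshoan lezogok, Risol loyoyok.

*layogok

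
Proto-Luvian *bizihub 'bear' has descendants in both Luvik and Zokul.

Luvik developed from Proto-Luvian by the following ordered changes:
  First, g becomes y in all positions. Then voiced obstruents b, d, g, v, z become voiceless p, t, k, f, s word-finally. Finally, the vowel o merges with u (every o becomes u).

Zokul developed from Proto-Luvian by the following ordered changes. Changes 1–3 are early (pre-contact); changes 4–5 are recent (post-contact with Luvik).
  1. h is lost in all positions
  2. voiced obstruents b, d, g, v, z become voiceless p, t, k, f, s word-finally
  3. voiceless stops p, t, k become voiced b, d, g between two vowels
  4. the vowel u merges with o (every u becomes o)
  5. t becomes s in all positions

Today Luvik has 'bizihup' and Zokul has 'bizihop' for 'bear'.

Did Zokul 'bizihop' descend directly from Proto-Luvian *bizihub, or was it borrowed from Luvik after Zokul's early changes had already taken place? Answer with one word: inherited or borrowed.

borrowed

If inherited, *bizihub would pass through all of Zokul's changes:
Zokul: start from *bizihub.
  rule 1 (h-loss): bizihub → biziub
  rule 2 (final devoicing): biziub → biziup
  rule 3: no change — biziup
  rule 4 (vowel merger): biziup → biziop
  rule 5: no change — biziop
  ⇒ Zokul biziop
If borrowed from Luvik 'bizihup' after the early changes, it would undergo only the recent ones:
  rule 4 (vowel merger): bizihup → bizihop
  rule 5 (unconditioned shift): no change (bizihop)
  ⇒ as a loan: bizihop
Zokul 'bizihop' matches the loan outcome 'bizihop', not the inherited 'biziop' — it skipped the early Zokul changes, so it was borrowed from Luvik.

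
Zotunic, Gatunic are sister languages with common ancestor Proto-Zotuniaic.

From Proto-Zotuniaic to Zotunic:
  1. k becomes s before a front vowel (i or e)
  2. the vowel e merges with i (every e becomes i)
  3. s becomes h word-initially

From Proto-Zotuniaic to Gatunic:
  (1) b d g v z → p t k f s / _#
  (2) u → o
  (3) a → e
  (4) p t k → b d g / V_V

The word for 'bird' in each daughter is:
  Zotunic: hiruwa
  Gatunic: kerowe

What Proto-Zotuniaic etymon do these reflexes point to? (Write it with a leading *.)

*keruwa

Position 1: Zotunic has h, Gatunic has k. Taking the neighbouring segments as reconstructed: Zotunic h could go back to *k or *s or *h; Gatunic k can only go back to *k — the one source consistent with every daughter is *k.
Position 2: Zotunic has i, Gatunic has e. Taking the neighbouring segments as reconstructed: Zotunic i could go back to *e or *i; Gatunic e could go back to *a or *e — the one source consistent with every daughter is *e.
This points to *keruwa. Verify forward in each daughter:
Zotunic: start from *keruwa.
  rule 1 (palatalisation): keruwa → seruwa
  rule 2 (vowel merger): seruwa → siruwa
  rule 3 (debuccalisation): siruwa → hiruwa
  ⇒ Zotunic hiruwa
Gatunic: start from *keruwa.
  rule 1: no change — keruwa
  rule 2 (vowel merger): keruwa → kerowa
  rule 3 (vowel merger): kerowa → kerowe
  rule 4: no change — kerowe
  ⇒ Gatunic kerowe
*keruwa is the unique common source.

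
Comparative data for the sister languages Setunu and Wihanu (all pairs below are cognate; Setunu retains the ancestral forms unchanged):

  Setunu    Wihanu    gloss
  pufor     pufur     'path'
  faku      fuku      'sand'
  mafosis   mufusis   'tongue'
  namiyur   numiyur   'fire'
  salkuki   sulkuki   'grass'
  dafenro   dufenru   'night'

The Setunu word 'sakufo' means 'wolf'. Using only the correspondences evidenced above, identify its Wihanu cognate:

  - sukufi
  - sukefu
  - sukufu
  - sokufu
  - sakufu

sukufu

faku ~ fuku, salkuki ~ sulkuki — Setunu a corresponds to Wihanu u after a consonant, before a consonant other than r, m, n, p, b, f, v.
dafenro ~ dufenru — Setunu o corresponds to Wihanu u word-finally.
Applying these to Setunu 'sakufo':
  sakufo → sukufo   (a→u after a consonant, before a consonant other than r, m, n, p, b, f, v)
  sukufo → sukufu   (o→u word-finally)
So the Wihanu cognate is 'sukufu'.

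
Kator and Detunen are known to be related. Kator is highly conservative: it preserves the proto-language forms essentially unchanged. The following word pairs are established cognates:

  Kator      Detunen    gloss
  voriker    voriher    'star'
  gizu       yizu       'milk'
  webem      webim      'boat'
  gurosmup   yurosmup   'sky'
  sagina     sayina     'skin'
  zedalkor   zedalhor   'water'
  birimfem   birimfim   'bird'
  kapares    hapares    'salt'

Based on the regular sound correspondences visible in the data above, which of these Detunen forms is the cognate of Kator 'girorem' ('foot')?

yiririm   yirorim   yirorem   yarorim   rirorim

gizu ~ yizu — Kator g corresponds to Detunen y word-initially before a front vowel.
webem ~ webim, birimfem ~ birimfim — Kator e corresponds to Detunen i after a consonant, before a nasal.
Applying these to Kator 'girorem':
  girorem → yirorem   (g→y word-initially before a front vowel)
  yirorem → yirorim   (e→i after a consonant, before a nasal)
So the Detunen cognate is 'yirorim'.

yirorim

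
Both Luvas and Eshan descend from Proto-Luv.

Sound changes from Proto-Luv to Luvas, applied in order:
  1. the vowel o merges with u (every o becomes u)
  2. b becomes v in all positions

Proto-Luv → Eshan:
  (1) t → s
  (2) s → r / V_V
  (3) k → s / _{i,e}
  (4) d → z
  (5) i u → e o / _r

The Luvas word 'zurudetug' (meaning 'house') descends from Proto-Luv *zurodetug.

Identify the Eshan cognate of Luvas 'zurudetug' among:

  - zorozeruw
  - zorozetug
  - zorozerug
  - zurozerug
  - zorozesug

zorozerug

Eshan: *zurodetug > zurodesug > zuroderug > zurozerug > zorozerug  (by unconditioned shift, rhotacism, unconditioned shift, pre-rhotic lowering)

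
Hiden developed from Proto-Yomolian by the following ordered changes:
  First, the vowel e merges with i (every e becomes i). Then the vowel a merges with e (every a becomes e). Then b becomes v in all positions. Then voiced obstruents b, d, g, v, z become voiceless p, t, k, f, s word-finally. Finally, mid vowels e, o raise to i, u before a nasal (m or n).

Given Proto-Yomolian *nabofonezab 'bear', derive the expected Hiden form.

Hiden: *nabofonezab > nabofonizab > nebofonizeb > nevofonizev > nevofonizef > nevofunizef  (by vowel merger, vowel merger, unconditioned shift, final devoicing, pre-nasal raising)

nevofunizef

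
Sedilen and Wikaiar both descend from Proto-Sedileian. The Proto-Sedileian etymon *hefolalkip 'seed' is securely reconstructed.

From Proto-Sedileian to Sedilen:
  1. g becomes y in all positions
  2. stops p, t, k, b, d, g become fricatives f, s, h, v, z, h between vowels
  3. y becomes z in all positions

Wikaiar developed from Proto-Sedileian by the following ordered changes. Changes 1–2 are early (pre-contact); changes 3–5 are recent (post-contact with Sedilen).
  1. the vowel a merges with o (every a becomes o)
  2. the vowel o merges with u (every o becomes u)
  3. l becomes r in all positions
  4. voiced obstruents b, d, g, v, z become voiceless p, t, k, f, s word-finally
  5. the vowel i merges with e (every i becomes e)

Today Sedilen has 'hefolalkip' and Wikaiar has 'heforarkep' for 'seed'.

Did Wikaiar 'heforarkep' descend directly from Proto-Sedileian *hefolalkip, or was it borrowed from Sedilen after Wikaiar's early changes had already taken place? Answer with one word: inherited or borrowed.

If inherited, *hefolalkip would pass through all of Wikaiar's changes:
Wikaiar: start from *hefolalkip.
  rule 1 (vowel merger): hefolalkip → hefololkip
  rule 2 (vowel merger): hefololkip → hefululkip
  rule 3 (unconditioned shift): hefululkip → hefururkip
  rule 4: no change — hefururkip
  rule 5 (vowel merger): hefururkip → hefururkep
  ⇒ Wikaiar hefururkep
If borrowed from Sedilen 'hefolalkip' after the early changes, it would undergo only the recent ones:
  rule 3 (unconditioned shift): hefolalkip → heforarkip
  rule 4 (final devoicing): no change (heforarkip)
  rule 5 (vowel merger): heforarkip → heforarkep
  ⇒ as a loan: heforarkep
Wikaiar 'heforarkep' matches the loan outcome 'heforarkep', not the inherited 'hefururkep' — it skipped the early Wikaiar changes, so it was borrowed from Sedilen.

borrowed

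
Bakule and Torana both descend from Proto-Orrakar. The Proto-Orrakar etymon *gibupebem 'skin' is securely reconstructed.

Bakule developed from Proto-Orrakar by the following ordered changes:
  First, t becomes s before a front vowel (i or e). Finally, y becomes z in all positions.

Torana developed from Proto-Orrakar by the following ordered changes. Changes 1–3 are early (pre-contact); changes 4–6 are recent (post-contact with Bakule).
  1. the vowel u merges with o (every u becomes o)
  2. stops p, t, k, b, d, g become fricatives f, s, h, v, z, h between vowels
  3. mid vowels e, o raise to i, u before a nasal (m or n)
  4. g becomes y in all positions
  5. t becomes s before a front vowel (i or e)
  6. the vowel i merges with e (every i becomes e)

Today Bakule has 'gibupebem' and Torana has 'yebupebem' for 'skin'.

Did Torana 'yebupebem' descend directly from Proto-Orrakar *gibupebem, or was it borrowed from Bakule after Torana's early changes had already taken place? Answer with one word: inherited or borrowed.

borrowed

If inherited, *gibupebem would pass through all of Torana's changes:
Torana: start from *gibupebem.
  rule 1 (vowel merger): gibupebem → gibopebem
  rule 2 (intervocalic lenition): gibopebem → givofevem
  rule 3 (pre-nasal raising): givofevem → givofevim
  rule 4 (unconditioned shift): givofevim → yivofevim
  rule 5: no change — yivofevim
  rule 6 (vowel merger): yivofevim → yevofevem
  ⇒ Torana yevofevem
If borrowed from Bakule 'gibupebem' after the early changes, it would undergo only the recent ones:
  rule 4 (unconditioned shift): gibupebem → yibupebem
  rule 5 (palatalisation): no change (yibupebem)
  rule 6 (vowel merger): yibupebem → yebupebem
  ⇒ as a loan: yebupebem
Torana 'yebupebem' matches the loan outcome 'yebupebem', not the inherited 'yevofevem' — it skipped the early Torana changes, so it was borrowed from Bakule.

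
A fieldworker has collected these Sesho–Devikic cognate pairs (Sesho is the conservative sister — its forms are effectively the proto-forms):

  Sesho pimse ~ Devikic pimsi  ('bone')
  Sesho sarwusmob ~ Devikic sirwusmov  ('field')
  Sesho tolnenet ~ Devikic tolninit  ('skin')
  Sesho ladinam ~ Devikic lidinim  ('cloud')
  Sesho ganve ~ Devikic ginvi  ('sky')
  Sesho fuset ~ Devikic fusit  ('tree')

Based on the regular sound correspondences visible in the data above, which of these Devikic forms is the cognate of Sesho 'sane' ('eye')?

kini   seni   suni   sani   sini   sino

sini

ganve ~ ginvi — Sesho a corresponds to Devikic i after a consonant, before a nasal.
pimse ~ pimsi, ganve ~ ginvi — Sesho e corresponds to Devikic i word-finally.
Applying these to Sesho 'sane':
  sane → sine   (a→i after a consonant, before a nasal)
  sine → sini   (e→i word-finally)
So the Devikic cognate is 'sini'.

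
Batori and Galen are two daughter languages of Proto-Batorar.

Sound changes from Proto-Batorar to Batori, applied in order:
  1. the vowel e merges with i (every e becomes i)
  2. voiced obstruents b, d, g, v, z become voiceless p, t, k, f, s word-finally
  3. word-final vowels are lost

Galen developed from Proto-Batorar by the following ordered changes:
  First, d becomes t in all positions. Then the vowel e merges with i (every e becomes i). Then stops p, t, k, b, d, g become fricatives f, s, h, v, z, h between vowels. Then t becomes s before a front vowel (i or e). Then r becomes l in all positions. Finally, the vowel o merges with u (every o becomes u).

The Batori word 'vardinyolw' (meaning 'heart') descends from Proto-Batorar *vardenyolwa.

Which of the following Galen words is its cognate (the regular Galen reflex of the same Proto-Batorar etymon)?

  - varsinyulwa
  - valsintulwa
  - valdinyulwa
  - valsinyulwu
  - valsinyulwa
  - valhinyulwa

valsinyulwa

Galen: *vardenyolwa > vartenyolwa > vartinyolwa > varsinyolwa > valsinyolwa > valsinyulwa  (by unconditioned shift, vowel merger, palatalisation, unconditioned shift, vowel merger)
Only 'valsinyulwa' matches the regular Galen development of *vardenyolwa.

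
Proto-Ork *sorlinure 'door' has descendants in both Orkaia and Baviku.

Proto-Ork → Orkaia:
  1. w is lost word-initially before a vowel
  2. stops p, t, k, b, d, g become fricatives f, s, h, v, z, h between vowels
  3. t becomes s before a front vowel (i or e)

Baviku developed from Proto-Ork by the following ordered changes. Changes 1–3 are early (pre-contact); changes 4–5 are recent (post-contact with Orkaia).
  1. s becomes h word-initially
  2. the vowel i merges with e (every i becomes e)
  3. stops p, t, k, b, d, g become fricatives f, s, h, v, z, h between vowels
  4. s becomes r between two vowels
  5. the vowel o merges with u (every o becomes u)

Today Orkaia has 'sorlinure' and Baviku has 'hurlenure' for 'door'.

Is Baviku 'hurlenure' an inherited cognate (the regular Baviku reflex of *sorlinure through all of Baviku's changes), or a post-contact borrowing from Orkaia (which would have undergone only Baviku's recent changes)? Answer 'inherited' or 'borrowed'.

If inherited, *sorlinure would pass through all of Baviku's changes:
Baviku: *sorlinure > horlinure > horlenure > hurlenure  (by debuccalisation, vowel merger, vowel merger)
If borrowed from Orkaia 'sorlinure' after the early changes, it would undergo only the recent ones:
  rule 4 (rhotacism): no change (sorlinure)
  rule 5 (vowel merger): sorlinure → surlinure
  ⇒ as a loan: surlinure
Baviku 'hurlenure' matches the inherited outcome exactly, so it is an inherited cognate, not a loan.

inherited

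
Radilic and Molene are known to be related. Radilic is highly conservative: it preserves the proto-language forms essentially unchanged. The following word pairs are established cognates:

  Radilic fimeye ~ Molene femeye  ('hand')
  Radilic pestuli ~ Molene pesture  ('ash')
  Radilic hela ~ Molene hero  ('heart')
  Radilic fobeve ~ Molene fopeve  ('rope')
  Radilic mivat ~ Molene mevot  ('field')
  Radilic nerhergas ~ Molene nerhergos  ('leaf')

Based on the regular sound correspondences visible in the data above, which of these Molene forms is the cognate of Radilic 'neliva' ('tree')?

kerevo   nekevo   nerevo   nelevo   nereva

nerevo

pestuli ~ pesture — Radilic l corresponds to Molene r between vowels (before a front vowel).
mivat ~ mevot — Radilic i corresponds to Molene e after a consonant, before a labial obstruent.
hela ~ hero — Radilic a corresponds to Molene o word-finally.
Applying these to Radilic 'neliva':
  neliva → neriva   (l→r between vowels (before a front vowel))
  neriva → nereva   (i→e after a consonant, before a labial obstruent)
  nereva → nerevo   (a→o word-finally)
So the Molene cognate is 'nerevo'.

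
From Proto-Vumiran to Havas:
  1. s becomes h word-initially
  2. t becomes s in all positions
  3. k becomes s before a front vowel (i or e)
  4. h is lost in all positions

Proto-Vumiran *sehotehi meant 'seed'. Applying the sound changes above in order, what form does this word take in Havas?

Havas: start from *sehotehi.
  rule 1 (debuccalisation): sehotehi → hehotehi
  rule 2 (unconditioned shift): hehotehi → hehosehi
  rule 3: no change — hehosehi
  rule 4 (h-loss): hehosehi → eosei
  ⇒ Havas eosei

eosei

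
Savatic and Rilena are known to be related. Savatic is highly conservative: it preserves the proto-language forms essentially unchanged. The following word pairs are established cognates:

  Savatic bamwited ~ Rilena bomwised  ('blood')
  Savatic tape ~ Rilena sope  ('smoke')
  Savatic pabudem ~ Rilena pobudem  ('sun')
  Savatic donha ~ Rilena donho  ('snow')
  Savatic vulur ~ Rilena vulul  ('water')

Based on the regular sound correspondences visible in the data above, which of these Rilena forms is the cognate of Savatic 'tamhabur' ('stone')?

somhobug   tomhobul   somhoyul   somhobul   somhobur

tape ~ sope — Savatic t corresponds to Rilena s word-initially before a back vowel.
bamwited ~ bomwised — Savatic a corresponds to Rilena o after a consonant, before a nasal.
pabudem ~ pobudem — Savatic a corresponds to Rilena o after a consonant, before a labial obstruent.
vulur ~ vulul — Savatic r corresponds to Rilena l word-finally.
Applying these to Savatic 'tamhabur':
  tamhabur → samhabur   (t→s word-initially before a back vowel)
  samhabur → somhabur   (a→o after a consonant, before a nasal)
  somhabur → somhobur   (a→o after a consonant, before a labial obstruent)
  somhobur → somhobul   (r→l word-finally)
So the Rilena cognate is 'somhobul'.

somhobul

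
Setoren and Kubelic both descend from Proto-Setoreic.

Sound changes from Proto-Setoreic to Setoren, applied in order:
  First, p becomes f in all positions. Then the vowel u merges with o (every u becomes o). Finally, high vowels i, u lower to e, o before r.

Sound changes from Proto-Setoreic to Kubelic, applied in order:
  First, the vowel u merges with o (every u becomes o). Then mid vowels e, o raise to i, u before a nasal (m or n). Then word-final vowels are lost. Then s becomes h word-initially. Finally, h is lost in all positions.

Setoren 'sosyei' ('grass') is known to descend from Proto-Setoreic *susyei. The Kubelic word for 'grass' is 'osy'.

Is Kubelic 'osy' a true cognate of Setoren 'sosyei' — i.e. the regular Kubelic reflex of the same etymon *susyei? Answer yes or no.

Derive the expected Kubelic reflex of *susyei:
Kubelic: *susyei
  susyei → sosyei   [vowel merger]
  sosyei (rule 2 does not apply)
  sosyei → sosye   [apocope]
  sosye → hosye   [debuccalisation]
  hosye → osye   [h-loss]
  giving Kubelic osye.
The regular Kubelic reflex would be 'osye', but the attested form is 'osy'. The correspondence is irregular, so they are not cognates (the Kubelic form has a different source).

no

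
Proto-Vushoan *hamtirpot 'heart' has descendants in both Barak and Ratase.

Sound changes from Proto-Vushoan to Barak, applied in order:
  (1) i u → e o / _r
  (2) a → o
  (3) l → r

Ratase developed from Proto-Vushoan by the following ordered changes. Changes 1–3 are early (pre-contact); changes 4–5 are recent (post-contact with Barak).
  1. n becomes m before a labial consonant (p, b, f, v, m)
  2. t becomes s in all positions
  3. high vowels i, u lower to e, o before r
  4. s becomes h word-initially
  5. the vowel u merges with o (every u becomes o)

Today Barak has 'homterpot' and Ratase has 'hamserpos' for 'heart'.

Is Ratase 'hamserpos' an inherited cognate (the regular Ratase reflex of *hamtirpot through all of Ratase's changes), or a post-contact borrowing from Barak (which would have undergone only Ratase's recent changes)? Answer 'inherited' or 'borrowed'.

If inherited, *hamtirpot would pass through all of Ratase's changes:
Ratase: start from *hamtirpot.
  rule 1: no change — hamtirpot
  rule 2 (unconditioned shift): hamtirpot → hamsirpos
  rule 3 (pre-rhotic lowering): hamsirpos → hamserpos
  rule 4: no change — hamserpos
  rule 5: no change — hamserpos
  ⇒ Ratase hamserpos
If borrowed from Barak 'homterpot' after the early changes, it would undergo only the recent ones:
  rule 4 (debuccalisation): no change (homterpot)
  rule 5 (vowel merger): no change (homterpot)
  ⇒ as a loan: homterpot
Ratase 'hamserpos' matches the inherited outcome exactly, so it is an inherited cognate, not a loan.

inherited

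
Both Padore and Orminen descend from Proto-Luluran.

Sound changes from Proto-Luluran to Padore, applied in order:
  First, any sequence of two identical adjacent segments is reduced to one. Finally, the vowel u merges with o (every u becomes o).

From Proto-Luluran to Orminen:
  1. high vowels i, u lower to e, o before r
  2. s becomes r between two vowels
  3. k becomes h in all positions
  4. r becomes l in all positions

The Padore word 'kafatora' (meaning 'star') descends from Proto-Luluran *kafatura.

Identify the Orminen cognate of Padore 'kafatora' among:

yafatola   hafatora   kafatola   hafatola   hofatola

Orminen: *kafatura
  kafatura → kafatora   [pre-rhotic lowering]
  kafatora (rule 2 does not apply)
  kafatora → hafatora   [unconditioned shift]
  hafatora → hafatola   [unconditioned shift]
  giving Orminen hafatola.
Among the options, 'hafatola' alone shows every Orminen change applied in order.

hafatola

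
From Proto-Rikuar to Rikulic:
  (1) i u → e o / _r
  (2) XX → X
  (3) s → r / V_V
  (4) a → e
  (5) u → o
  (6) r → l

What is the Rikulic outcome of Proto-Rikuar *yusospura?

yolospole

Rikulic: start from *yusospura.
  rule 1 (pre-rhotic lowering): yusospura → yusospora
  rule 2: no change — yusospora
  rule 3 (rhotacism): yusospora → yurospora
  rule 4 (vowel merger): yurospora → yurospore
  rule 5 (vowel merger): yurospore → yorospore
  rule 6 (unconditioned shift): yorospore → yolospole
  ⇒ Rikulic yolospole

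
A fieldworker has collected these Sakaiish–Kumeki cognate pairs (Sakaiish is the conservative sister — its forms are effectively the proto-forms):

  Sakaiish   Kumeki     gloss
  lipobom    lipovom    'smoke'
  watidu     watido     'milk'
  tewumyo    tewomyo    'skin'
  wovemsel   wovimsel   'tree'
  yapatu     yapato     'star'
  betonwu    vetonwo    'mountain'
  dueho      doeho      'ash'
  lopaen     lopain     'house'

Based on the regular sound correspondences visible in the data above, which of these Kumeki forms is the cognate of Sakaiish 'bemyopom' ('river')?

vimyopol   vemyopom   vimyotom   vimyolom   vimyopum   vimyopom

betonwu ~ vetonwo — Sakaiish b corresponds to Kumeki v word-initially before a front vowel.
wovemsel ~ wovimsel — Sakaiish e corresponds to Kumeki i after a consonant, before a nasal.
Applying these to Sakaiish 'bemyopom':
  bemyopom → vemyopom   (b→v word-initially before a front vowel)
  vemyopom → vimyopom   (e→i after a consonant, before a nasal)
So the Kumeki cognate is 'vimyopom'.

vimyopom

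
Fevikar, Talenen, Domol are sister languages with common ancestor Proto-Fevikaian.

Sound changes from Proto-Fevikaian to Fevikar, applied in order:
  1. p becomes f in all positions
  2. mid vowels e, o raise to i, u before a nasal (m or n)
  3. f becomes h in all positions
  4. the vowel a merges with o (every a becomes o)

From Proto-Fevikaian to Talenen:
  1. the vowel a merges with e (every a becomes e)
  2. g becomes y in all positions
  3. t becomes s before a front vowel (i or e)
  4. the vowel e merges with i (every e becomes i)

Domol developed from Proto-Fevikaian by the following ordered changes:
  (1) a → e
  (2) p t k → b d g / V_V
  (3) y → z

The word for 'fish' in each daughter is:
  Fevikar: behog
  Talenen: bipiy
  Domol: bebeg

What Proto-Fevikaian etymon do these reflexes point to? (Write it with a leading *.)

Position 3: Fevikar has h, Talenen has p, Domol has b. Talenen preserves p here (none of its changes turn any other segment into p), so the proto-segment is *p.
Position 2: Fevikar has e, Talenen has i, Domol has e. Fevikar preserves e here (none of its changes turn any other segment into e), so the proto-segment is *e.
This points to *bepag. Verify forward in each daughter:
Fevikar: start from *bepag.
  rule 1 (unconditioned shift): bepag → befag
  rule 2: no change — befag
  rule 3 (unconditioned shift): befag → behag
  rule 4 (vowel merger): behag → behog
  ⇒ Fevikar behog
Talenen: *bepag > bepeg > bepey > bipiy  (by vowel merger, unconditioned shift, vowel merger)
Domol: *bepag > bepeg > bebeg  (by vowel merger, intervocalic voicing)
Only *bepag yields all of Fevikar behog, Talenen bipiy, Domol bebeg.

*bepag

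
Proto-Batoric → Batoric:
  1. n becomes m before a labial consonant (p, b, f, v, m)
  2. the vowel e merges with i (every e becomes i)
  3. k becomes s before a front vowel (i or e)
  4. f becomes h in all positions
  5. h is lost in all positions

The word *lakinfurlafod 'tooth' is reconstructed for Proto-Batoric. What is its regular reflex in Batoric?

Batoric: start from *lakinfurlafod.
  rule 1 (nasal place assimilation): lakinfurlafod → lakimfurlafod
  rule 2: no change — lakimfurlafod
  rule 3 (palatalisation): lakimfurlafod → lasimfurlafod
  rule 4 (unconditioned shift): lasimfurlafod → lasimhurlahod
  rule 5 (h-loss): lasimhurlahod → lasimurlaod
  ⇒ Batoric lasimurlaod

lasimurlaod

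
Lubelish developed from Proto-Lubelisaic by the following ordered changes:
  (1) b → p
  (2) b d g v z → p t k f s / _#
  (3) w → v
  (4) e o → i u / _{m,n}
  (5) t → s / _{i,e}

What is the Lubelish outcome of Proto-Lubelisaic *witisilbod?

visisilpot

Lubelish: start from *witisilbod.
  rule 1 (unconditioned shift): witisilbod → witisilpod
  rule 2 (final devoicing): witisilpod → witisilpot
  rule 3 (unconditioned shift): witisilpot → vitisilpot
  rule 4: no change — vitisilpot
  rule 5 (palatalisation): vitisilpot → visisilpot
  ⇒ Lubelish visisilpot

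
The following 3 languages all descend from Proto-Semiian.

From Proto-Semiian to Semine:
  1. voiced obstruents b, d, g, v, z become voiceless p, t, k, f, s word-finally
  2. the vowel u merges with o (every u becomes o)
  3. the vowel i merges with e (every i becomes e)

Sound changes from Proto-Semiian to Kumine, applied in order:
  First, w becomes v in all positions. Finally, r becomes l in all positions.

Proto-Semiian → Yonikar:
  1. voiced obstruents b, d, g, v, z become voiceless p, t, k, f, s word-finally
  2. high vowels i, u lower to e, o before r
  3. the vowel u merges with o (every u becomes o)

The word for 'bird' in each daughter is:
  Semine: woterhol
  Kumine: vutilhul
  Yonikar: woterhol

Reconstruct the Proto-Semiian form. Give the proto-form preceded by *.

Position 2: Semine has o, Kumine has u, Yonikar has o. Kumine preserves u here (none of its changes turn any other segment into u), so the proto-segment is *u.
Position 1: Semine has w, Kumine has v, Yonikar has w. Semine preserves w here (none of its changes turn any other segment into w), so the proto-segment is *w.
Position 4: Semine has e, Kumine has i, Yonikar has e. Kumine preserves i here (none of its changes turn any other segment into i), so the proto-segment is *i.
Continuing position by position gives *wutirhul; check it forward:
Semine: *wutirhul > wotirhol > woterhol  (by vowel merger, vowel merger)
Kumine: *wutirhul > vutirhul > vutilhul  (by unconditioned shift, unconditioned shift)
Yonikar: start from *wutirhul.
  rule 1: no change — wutirhul
  rule 2 (pre-rhotic lowering): wutirhul → wuterhul
  rule 3 (vowel merger): wuterhul → woterhol
  ⇒ Yonikar woterhol
No other proto-form is consistent with every reflex, so the reconstruction is *wutirhul.

*wutirhul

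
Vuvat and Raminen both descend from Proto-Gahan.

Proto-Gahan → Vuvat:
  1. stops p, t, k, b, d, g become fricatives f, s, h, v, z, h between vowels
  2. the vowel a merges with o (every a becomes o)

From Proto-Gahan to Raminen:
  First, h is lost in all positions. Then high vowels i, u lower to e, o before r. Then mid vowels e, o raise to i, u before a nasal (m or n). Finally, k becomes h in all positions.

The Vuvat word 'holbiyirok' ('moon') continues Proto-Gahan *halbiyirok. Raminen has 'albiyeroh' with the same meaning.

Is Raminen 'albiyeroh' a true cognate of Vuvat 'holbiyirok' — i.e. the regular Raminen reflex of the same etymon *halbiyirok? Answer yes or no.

yes

Derive the expected Raminen reflex of *halbiyirok:
Raminen: *halbiyirok > albiyirok > albiyerok > albiyeroh  (by h-loss, pre-rhotic lowering, unconditioned shift)
Raminen 'albiyeroh' matches the regular reflex exactly, so the pair is cognate.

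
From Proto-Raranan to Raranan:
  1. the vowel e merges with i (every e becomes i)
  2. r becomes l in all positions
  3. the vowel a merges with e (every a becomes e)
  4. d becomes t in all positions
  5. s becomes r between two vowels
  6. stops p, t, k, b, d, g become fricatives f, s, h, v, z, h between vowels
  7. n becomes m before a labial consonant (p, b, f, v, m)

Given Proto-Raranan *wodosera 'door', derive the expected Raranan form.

Raranan: start from *wodosera.
  rule 1 (vowel merger): wodosera → wodosira
  rule 2 (unconditioned shift): wodosira → wodosila
  rule 3 (vowel merger): wodosila → wodosile
  rule 4 (unconditioned shift): wodosile → wotosile
  rule 5 (rhotacism): wotosile → wotorile
  rule 6 (intervocalic lenition): wotorile → wosorile
  rule 7: no change — wosorile
  ⇒ Raranan wosorile

wosorile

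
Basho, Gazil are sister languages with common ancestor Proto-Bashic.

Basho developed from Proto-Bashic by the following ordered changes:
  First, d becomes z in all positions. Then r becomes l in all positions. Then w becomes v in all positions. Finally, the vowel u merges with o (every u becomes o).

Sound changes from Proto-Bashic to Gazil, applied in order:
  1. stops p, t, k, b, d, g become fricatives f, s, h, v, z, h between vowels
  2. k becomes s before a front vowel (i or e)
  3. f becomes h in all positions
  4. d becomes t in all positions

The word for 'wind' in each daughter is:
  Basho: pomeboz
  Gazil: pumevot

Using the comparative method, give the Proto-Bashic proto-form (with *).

Position 5: Basho has b, Gazil has v. Basho preserves b here (none of its changes turn any other segment into b), so the proto-segment is *b.
Position 2: Basho has o, Gazil has u. Gazil preserves u here (none of its changes turn any other segment into u), so the proto-segment is *u.
Position 7: Basho has z, Gazil has t. Taking the neighbouring segments as reconstructed: Basho z could go back to *d or *z; Gazil t could go back to *t or *d — the one source consistent with every daughter is *d.
Continuing position by position gives *pumebod; check it forward:
Basho: start from *pumebod.
  rule 1 (unconditioned shift): pumebod → pumeboz
  rule 2: no change — pumeboz
  rule 3: no change — pumeboz
  rule 4 (vowel merger): pumeboz → pomeboz
  ⇒ Basho pomeboz
Gazil: *pumebod > pumevod > pumevot  (by intervocalic lenition, unconditioned shift)
Only *pumebod yields all of Basho pomeboz, Gazil pumevot.

*pumebod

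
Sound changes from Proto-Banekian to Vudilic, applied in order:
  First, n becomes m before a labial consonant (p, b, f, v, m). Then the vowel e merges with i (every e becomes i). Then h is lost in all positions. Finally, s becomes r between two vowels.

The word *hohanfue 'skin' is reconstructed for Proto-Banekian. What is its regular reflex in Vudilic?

oamfui

Vudilic: *hohanfue
  hohanfue → hohamfue   [nasal place assimilation]
  hohamfue → hohamfui   [vowel merger]
  hohamfui → oamfui   [h-loss]
  oamfui (rule 4 does not apply)
  giving Vudilic oamfui.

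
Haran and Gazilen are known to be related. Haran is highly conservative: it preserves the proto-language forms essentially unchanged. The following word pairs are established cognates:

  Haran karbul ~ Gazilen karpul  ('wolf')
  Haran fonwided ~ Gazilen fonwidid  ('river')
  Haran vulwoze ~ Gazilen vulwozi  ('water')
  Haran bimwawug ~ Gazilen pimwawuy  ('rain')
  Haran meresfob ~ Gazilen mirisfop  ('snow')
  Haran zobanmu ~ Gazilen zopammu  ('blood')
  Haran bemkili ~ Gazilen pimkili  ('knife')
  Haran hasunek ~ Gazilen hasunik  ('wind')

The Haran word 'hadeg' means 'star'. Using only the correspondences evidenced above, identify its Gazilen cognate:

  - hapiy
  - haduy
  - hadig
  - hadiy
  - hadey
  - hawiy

hadiy

fonwided ~ fonwidid, meresfob ~ mirisfop — Haran e corresponds to Gazilen i after a consonant, before a consonant other than r, m, n, p, b, f, v.
bimwawug ~ pimwawuy — Haran g corresponds to Gazilen y word-finally.
Applying these to Haran 'hadeg':
  hadeg → hadig   (e→i after a consonant, before a consonant other than r, m, n, p, b, f, v)
  hadig → hadiy   (g→y word-finally)
So the Gazilen cognate is 'hadiy'.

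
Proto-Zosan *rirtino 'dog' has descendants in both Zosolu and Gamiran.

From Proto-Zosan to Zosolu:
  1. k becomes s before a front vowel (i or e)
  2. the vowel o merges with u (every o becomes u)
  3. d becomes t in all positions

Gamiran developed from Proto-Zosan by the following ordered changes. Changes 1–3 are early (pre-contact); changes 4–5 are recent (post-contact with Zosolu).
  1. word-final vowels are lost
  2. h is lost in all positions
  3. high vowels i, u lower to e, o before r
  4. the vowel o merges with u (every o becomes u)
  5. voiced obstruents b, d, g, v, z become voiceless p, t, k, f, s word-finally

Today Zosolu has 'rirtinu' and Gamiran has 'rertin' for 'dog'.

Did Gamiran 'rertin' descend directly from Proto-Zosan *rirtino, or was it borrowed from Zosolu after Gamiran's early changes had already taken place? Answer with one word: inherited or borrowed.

If inherited, *rirtino would pass through all of Gamiran's changes:
Gamiran: *rirtino
  rirtino → rirtin   [apocope]
  rirtin (rule 2 does not apply)
  rirtin → rertin   [pre-rhotic lowering]
  rertin (rule 4 does not apply)
  rertin (rule 5 does not apply)
  giving Gamiran rertin.
If borrowed from Zosolu 'rirtinu' after the early changes, it would undergo only the recent ones:
  rule 4 (vowel merger): no change (rirtinu)
  rule 5 (final devoicing): no change (rirtinu)
  ⇒ as a loan: rirtinu
Gamiran 'rertin' matches the inherited outcome exactly, so it is an inherited cognate, not a loan.

inherited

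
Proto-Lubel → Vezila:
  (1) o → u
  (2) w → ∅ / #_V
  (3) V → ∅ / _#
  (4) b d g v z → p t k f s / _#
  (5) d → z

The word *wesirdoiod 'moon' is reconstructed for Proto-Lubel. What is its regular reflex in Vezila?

Vezila: *wesirdoiod
  wesirdoiod → wesirduiud   [vowel merger]
  wesirduiud → esirduiud   [glide loss]
  esirduiud (rule 3 does not apply)
  esirduiud → esirduiut   [final devoicing]
  esirduiut → esirzuiut   [unconditioned shift]
  giving Vezila esirzuiut.

esirzuiut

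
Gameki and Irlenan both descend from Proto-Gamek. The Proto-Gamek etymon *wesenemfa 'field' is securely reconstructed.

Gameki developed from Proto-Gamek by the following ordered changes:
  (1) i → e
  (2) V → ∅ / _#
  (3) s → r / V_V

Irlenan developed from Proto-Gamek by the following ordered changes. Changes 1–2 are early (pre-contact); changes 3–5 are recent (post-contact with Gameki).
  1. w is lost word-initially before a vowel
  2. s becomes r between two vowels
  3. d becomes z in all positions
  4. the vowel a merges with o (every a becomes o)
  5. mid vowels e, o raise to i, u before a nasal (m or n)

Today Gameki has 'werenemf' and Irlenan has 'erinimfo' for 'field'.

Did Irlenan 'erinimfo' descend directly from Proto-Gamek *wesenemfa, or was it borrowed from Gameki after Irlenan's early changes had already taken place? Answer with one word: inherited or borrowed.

If inherited, *wesenemfa would pass through all of Irlenan's changes:
Irlenan: *wesenemfa > esenemfa > erenemfa > erenemfo > erinimfo  (by glide loss, rhotacism, vowel merger, pre-nasal raising)
If borrowed from Gameki 'werenemf' after the early changes, it would undergo only the recent ones:
  rule 3 (unconditioned shift): no change (werenemf)
  rule 4 (vowel merger): no change (werenemf)
  rule 5 (pre-nasal raising): werenemf → werinimf
  ⇒ as a loan: werinimf
Irlenan 'erinimfo' matches the inherited outcome exactly, so it is an inherited cognate, not a loan.

inherited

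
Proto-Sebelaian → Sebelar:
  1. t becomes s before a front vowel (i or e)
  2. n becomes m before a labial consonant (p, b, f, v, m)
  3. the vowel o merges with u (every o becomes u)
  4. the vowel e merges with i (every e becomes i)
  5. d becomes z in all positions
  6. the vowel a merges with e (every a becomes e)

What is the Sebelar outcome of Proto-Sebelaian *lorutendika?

lurusinzike

Sebelar: *lorutendika > lorusendika > lurusendika > lurusindika > lurusinzika > lurusinzike  (by palatalisation, vowel merger, vowel merger, unconditioned shift, vowel merger)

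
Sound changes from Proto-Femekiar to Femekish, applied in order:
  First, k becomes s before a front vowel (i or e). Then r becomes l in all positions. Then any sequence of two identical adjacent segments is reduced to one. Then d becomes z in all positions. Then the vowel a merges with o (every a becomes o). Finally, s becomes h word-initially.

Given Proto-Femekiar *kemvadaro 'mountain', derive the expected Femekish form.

Femekish: *kemvadaro
  kemvadaro → semvadaro   [palatalisation]
  semvadaro → semvadalo   [unconditioned shift]
  semvadalo (rule 3 does not apply)
  semvadalo → semvazalo   [unconditioned shift]
  semvazalo → semvozolo   [vowel merger]
  semvozolo → hemvozolo   [debuccalisation]
  giving Femekish hemvozolo.

hemvozolo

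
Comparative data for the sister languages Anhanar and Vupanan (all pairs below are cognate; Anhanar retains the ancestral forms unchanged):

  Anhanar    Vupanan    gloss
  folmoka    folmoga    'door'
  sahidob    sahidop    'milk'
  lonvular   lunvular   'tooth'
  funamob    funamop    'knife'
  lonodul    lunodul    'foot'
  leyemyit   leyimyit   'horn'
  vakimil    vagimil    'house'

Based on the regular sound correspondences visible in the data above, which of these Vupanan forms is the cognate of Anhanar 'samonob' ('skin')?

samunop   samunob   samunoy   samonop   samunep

samunop

lonvular ~ lunvular, lonodul ~ lunodul — Anhanar o corresponds to Vupanan u after a consonant, before a nasal.
sahidob ~ sahidop, funamob ~ funamop — Anhanar b corresponds to Vupanan p word-finally.
Applying these to Anhanar 'samonob':
  samonob → samunob   (o→u after a consonant, before a nasal)
  samunob → samunop   (b→p word-finally)
So the Vupanan cognate is 'samunop'.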